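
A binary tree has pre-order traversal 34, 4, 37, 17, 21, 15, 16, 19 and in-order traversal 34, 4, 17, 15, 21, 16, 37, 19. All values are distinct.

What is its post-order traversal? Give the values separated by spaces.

15 16 21 17 19 37 4 34

The first element of pre-order is the root; it splits in-order into left and right subtrees.
Root 34: left subtree has 0 nodes { }, right has 7 {4, 17, 15, 21, 16, 37, 19}.
  Root 4: left subtree has 0 nodes { }, right has 6 {17, 15, 21, 16, 37, 19}.
    Root 37: left subtree has 4 nodes {17, 15, 21, 16}, right has 1 {19}.
      Root 17: left subtree has 0 nodes { }, right has 3 {15, 21, 16}.
        Root 21: left subtree has 1 node {15}, right has 1 {16}.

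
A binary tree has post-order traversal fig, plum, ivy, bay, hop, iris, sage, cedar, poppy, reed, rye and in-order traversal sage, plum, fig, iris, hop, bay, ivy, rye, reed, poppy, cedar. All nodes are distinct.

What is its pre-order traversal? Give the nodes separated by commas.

rye, sage, iris, plum, fig, hop, bay, ivy, reed, poppy, cedar

The last element of post-order is the root; it splits in-order into left and right subtrees.
Root rye: left subtree has 7 nodes {sage, plum, fig, iris, hop, bay, ivy}, right has 3 {reed, poppy, cedar}.
  Root sage: left subtree has 0 nodes { }, right has 6 {plum, fig, iris, hop, bay, ivy}.
    Root iris: left subtree has 2 nodes {plum, fig}, right has 3 {hop, bay, ivy}.
      Root plum: left subtree has 0 nodes { }, right has 1 {fig}.
      Root hop: left subtree has 0 nodes { }, right has 2 {bay, ivy}.
        Root bay: left subtree has 0 nodes { }, right has 1 {ivy}.
  Root reed: left subtree has 0 nodes { }, right has 2 {poppy, cedar}.
    Root poppy: left subtree has 0 nodes { }, right has 1 {cedar}.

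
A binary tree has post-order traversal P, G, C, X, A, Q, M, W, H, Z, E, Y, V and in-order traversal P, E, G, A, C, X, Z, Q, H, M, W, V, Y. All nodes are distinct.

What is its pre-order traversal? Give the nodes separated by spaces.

The last element of post-order is the root; it splits in-order into left and right subtrees.
Root V: left subtree has 11 nodes {P, E, G, A, C, X, Z, Q, H, M, W}, right has 1 {Y}.
  Root E: left subtree has 1 node {P}, right has 9 {G, A, C, X, Z, Q, H, M, W}.
    Root Z: left subtree has 4 nodes {G, A, C, X}, right has 4 {Q, H, M, W}.
      Root A: left subtree has 1 node {G}, right has 2 {C, X}.
        Root X: left subtree has 1 node {C}, right has 0 { }.
      Root H: left subtree has 1 node {Q}, right has 2 {M, W}.
        Root W: left subtree has 1 node {M}, right has 0 { }.

V E P Z A G X C H Q W M Y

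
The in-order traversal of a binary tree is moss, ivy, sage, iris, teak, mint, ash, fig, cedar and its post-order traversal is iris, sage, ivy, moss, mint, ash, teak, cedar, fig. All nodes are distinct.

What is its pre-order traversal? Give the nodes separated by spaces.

The last element of post-order is the root; it splits in-order into left and right subtrees.
Root fig: left subtree has 7 nodes {moss, ivy, sage, iris, teak, mint, ash}, right has 1 {cedar}.
  Root teak: left subtree has 4 nodes {moss, ivy, sage, iris}, right has 2 {mint, ash}.
    Root moss: left subtree has 0 nodes { }, right has 3 {ivy, sage, iris}.
      Root ivy: left subtree has 0 nodes { }, right has 2 {sage, iris}.
        Root sage: left subtree has 0 nodes { }, right has 1 {iris}.
    Root ash: left subtree has 1 node {mint}, right has 0 { }.

fig teak moss ivy sage iris ash mint cedar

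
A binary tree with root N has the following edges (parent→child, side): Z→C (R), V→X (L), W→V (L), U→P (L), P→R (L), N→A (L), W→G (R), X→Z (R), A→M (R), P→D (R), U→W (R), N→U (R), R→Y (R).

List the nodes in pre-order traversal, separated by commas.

N, A, M, U, P, R, Y, D, W, V, X, Z, C, G

Pre-order visits the node, then its left subtree, then its right subtree.
Visit N.
At N: go left to A.
  Visit A.
  At A: no left child.
  At A: go right to M.
    M is a leaf — visit M.
At N: go right to U.
  Visit U.
  At U: go left to P.
    Visit P.
    At P: go left to R.
      Visit R.
      At R: no left child.
      At R: go right to Y.
        Y is a leaf — visit Y.
    At P: go right to D.
      D is a leaf — visit D.
  At U: go right to W.
    Visit W.
    At W: go left to V.
      Visit V.
      At V: go left to X.
        Visit X.
        At X: no left child.
        At X: go right to Z.
          Visit Z.
          At Z: no left child.
          At Z: go right to C.
            C is a leaf — visit C.
      At V: no right child.
    At W: go right to G.
      G is a leaf — visit G.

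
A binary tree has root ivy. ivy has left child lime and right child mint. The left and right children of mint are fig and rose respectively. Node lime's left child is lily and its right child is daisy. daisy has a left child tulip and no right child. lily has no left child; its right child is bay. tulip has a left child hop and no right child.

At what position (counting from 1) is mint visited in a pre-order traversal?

Pre-order visits the node, then its left subtree, then its right subtree.
Visit ivy.
At ivy: go left to lime.
  Visit lime.
  At lime: go left to lily.
    Visit lily.
    At lily: no left child.
    At lily: go right to bay.
      bay is a leaf — visit bay.
  At lime: go right to daisy.
    Visit daisy.
    At daisy: go left to tulip.
      Visit tulip.
      At tulip: go left to hop.
        hop is a leaf — visit hop.
      At tulip: no right child.
    At daisy: no right child.
At ivy: go right to mint.
  Visit mint.
  At mint: go left to fig.
    fig is a leaf — visit fig.
  At mint: go right to rose.
    rose is a leaf — visit rose.
Full pre-order sequence: ivy, lime, lily, bay, daisy, tulip, hop, mint, fig, rose.

8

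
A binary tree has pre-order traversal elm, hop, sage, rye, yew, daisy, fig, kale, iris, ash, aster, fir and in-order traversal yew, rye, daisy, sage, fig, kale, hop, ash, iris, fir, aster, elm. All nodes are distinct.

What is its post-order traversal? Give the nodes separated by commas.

yew, daisy, rye, kale, fig, sage, ash, fir, aster, iris, hop, elm

The first element of pre-order is the root; it splits in-order into left and right subtrees.
Root elm: left subtree has 11 nodes {yew, rye, daisy, sage, fig, kale, hop, ash, iris, fir, aster}, right has 0 { }.
  Root hop: left subtree has 6 nodes {yew, rye, daisy, sage, fig, kale}, right has 4 {ash, iris, fir, aster}.
    Root sage: left subtree has 3 nodes {yew, rye, daisy}, right has 2 {fig, kale}.
      Root rye: left subtree has 1 node {yew}, right has 1 {daisy}.
      Root fig: left subtree has 0 nodes { }, right has 1 {kale}.
    Root iris: left subtree has 1 node {ash}, right has 2 {fir, aster}.
      Root aster: left subtree has 1 node {fir}, right has 0 { }.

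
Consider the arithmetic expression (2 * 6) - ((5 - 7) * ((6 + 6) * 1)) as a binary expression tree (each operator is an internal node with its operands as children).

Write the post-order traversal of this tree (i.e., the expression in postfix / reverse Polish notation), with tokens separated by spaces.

Post-order on an expression tree gives postfix notation: for each operator, emit left operand, right operand, then the operator.

2 6 * 5 7 - 6 6 + 1 * * -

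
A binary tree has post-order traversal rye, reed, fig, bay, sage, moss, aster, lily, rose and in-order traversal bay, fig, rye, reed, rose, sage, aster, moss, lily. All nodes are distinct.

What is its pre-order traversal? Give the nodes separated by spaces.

The last element of post-order is the root; it splits in-order into left and right subtrees.
Root rose: left subtree has 4 nodes {bay, fig, rye, reed}, right has 4 {sage, aster, moss, lily}.
  Root bay: left subtree has 0 nodes { }, right has 3 {fig, rye, reed}.
    Root fig: left subtree has 0 nodes { }, right has 2 {rye, reed}.
      Root reed: left subtree has 1 node {rye}, right has 0 { }.
  Root lily: left subtree has 3 nodes {sage, aster, moss}, right has 0 { }.
    Root aster: left subtree has 1 node {sage}, right has 1 {moss}.

rose bay fig reed rye lily aster sage moss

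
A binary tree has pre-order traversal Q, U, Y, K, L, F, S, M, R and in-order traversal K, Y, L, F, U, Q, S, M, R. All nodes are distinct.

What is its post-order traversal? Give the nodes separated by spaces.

K F L Y U R M S Q

The first element of pre-order is the root; it splits in-order into left and right subtrees.
Root Q: left subtree has 5 nodes {K, Y, L, F, U}, right has 3 {S, M, R}.
  Root U: left subtree has 4 nodes {K, Y, L, F}, right has 0 { }.
    Root Y: left subtree has 1 node {K}, right has 2 {L, F}.
      Root L: left subtree has 0 nodes { }, right has 1 {F}.
  Root S: left subtree has 0 nodes { }, right has 2 {M, R}.
    Root M: left subtree has 0 nodes { }, right has 1 {R}.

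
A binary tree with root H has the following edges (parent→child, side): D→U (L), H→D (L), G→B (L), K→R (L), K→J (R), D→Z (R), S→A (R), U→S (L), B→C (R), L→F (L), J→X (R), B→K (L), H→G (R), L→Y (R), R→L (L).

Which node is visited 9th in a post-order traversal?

R

Post-order visits the left subtree, then the right subtree, then the node.
At H: go left to D.
  At D: go left to U.
    At U: go left to S.
      At S: no left child.
      At S: go right to A.
        A is a leaf — visit A.
      Visit S.
    At U: no right child.
    Visit U.
  At D: go right to Z.
    Z is a leaf — visit Z.
  Visit D.
At H: go right to G.
  At G: go left to B.
    At B: go left to K.
      At K: go left to R.
        At R: go left to L.
          At L: go left to F.
            F is a leaf — visit F.
          At L: go right to Y.
            Y is a leaf — visit Y.
          Visit L.
        At R: no right child.
        Visit R.
      At K: go right to J.
        At J: no left child.
        At J: go right to X.
          X is a leaf — visit X.
        Visit J.
      Visit K.
    At B: go right to C.
      C is a leaf — visit C.
    Visit B.
  At G: no right child.
  Visit G.
Visit H.
Full post-order sequence: A, S, U, Z, D, F, Y, L, R, X, J, K, C, B, G, H.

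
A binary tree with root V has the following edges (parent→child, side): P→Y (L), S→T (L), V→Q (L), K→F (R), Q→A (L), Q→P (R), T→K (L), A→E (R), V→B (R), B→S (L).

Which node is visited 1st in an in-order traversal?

A

In-order visits the left subtree, then the node, then the right subtree.
At V: go left to Q.
  At Q: go left to A.
    At A: no left child.
    Visit A.
    At A: go right to E.
      E is a leaf — visit E.
  Visit Q.
  At Q: go right to P.
    At P: go left to Y.
      Y is a leaf — visit Y.
    Visit P.
    At P: no right child.
Visit V.
At V: go right to B.
  At B: go left to S.
    At S: go left to T.
      At T: go left to K.
        At K: no left child.
        Visit K.
        At K: go right to F.
          F is a leaf — visit F.
      Visit T.
      At T: no right child.
    Visit S.
    At S: no right child.
  Visit B.
  At B: no right child.
Full in-order sequence: A, E, Q, Y, P, V, K, F, T, S, B.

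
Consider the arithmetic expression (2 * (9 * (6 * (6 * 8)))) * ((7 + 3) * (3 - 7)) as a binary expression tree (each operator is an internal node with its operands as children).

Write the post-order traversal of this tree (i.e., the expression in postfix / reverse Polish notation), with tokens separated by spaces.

Post-order on an expression tree gives postfix notation: for each operator, emit left operand, right operand, then the operator.

2 9 6 6 8 * * * * 7 3 + 3 7 - * *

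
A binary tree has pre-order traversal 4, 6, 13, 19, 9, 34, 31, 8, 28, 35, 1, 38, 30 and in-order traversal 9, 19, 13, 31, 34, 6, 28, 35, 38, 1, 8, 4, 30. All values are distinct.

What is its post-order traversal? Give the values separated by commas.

The first element of pre-order is the root; it splits in-order into left and right subtrees.
Root 4: left subtree has 11 nodes {9, 19, 13, 31, 34, 6, 28, 35, 38, 1, 8}, right has 1 {30}.
  Root 6: left subtree has 5 nodes {9, 19, 13, 31, 34}, right has 5 {28, 35, 38, 1, 8}.
    Root 13: left subtree has 2 nodes {9, 19}, right has 2 {31, 34}.
      Root 19: left subtree has 1 node {9}, right has 0 { }.
      Root 34: left subtree has 1 node {31}, right has 0 { }.
    Root 8: left subtree has 4 nodes {28, 35, 38, 1}, right has 0 { }.
      Root 28: left subtree has 0 nodes { }, right has 3 {35, 38, 1}.
        Root 35: left subtree has 0 nodes { }, right has 2 {38, 1}.
          Root 1: left subtree has 1 node {38}, right has 0 { }.

9, 19, 31, 34, 13, 38, 1, 35, 28, 8, 6, 30, 4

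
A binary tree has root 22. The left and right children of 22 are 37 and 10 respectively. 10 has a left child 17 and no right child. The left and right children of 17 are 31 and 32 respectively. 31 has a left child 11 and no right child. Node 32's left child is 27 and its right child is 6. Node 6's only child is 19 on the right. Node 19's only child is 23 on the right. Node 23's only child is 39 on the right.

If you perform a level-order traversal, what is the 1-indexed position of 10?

3

Level-order visits nodes level by level from the root, left to right within each level.
Level 0: 22
Level 1: 37, 10
Level 2: 17
Level 3: 31, 32
Level 4: 11, 27, 6
Level 5: 19
Level 6: 23
Level 7: 39
Full level-order sequence: 22, 37, 10, 17, 31, 32, 11, 27, 6, 19, 23, 39.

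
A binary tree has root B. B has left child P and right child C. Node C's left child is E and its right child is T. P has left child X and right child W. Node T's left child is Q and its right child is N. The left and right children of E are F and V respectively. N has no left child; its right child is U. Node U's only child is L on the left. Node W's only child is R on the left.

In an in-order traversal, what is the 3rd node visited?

R

In-order visits the left subtree, then the node, then the right subtree.
At B: go left to P.
  At P: go left to X.
    X is a leaf — visit X.
  Visit P.
  At P: go right to W.
    At W: go left to R.
      R is a leaf — visit R.
    Visit W.
    At W: no right child.
Visit B.
At B: go right to C.
  At C: go left to E.
    At E: go left to F.
      F is a leaf — visit F.
    Visit E.
    At E: go right to V.
      V is a leaf — visit V.
  Visit C.
  At C: go right to T.
    At T: go left to Q.
      Q is a leaf — visit Q.
    Visit T.
    At T: go right to N.
      At N: no left child.
      Visit N.
      At N: go right to U.
        At U: go left to L.
          L is a leaf — visit L.
        Visit U.
        At U: no right child.
Full in-order sequence: X, P, R, W, B, F, E, V, C, Q, T, N, L, U.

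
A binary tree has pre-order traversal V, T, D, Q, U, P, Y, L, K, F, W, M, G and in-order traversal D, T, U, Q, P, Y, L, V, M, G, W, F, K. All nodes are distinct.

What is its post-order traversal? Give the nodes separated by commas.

The first element of pre-order is the root; it splits in-order into left and right subtrees.
Root V: left subtree has 7 nodes {D, T, U, Q, P, Y, L}, right has 5 {M, G, W, F, K}.
  Root T: left subtree has 1 node {D}, right has 5 {U, Q, P, Y, L}.
    Root Q: left subtree has 1 node {U}, right has 3 {P, Y, L}.
      Root P: left subtree has 0 nodes { }, right has 2 {Y, L}.
        Root Y: left subtree has 0 nodes { }, right has 1 {L}.
  Root K: left subtree has 4 nodes {M, G, W, F}, right has 0 { }.
    Root F: left subtree has 3 nodes {M, G, W}, right has 0 { }.
      Root W: left subtree has 2 nodes {M, G}, right has 0 { }.
        Root M: left subtree has 0 nodes { }, right has 1 {G}.

D, U, L, Y, P, Q, T, G, M, W, F, K, V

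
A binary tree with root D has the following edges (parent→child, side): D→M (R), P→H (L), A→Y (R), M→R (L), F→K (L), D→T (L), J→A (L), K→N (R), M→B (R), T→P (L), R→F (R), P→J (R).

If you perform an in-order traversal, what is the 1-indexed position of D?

In-order visits the left subtree, then the node, then the right subtree.
At D: go left to T.
  At T: go left to P.
    At P: go left to H.
      H is a leaf — visit H.
    Visit P.
    At P: go right to J.
      At J: go left to A.
        At A: no left child.
        Visit A.
        At A: go right to Y.
          Y is a leaf — visit Y.
      Visit J.
      At J: no right child.
  Visit T.
  At T: no right child.
Visit D.
At D: go right to M.
  At M: go left to R.
    At R: no left child.
    Visit R.
    At R: go right to F.
      At F: go left to K.
        At K: no left child.
        Visit K.
        At K: go right to N.
          N is a leaf — visit N.
      Visit F.
      At F: no right child.
  Visit M.
  At M: go right to B.
    B is a leaf — visit B.
Full in-order sequence: H, P, A, Y, J, T, D, R, K, N, F, M, B.

7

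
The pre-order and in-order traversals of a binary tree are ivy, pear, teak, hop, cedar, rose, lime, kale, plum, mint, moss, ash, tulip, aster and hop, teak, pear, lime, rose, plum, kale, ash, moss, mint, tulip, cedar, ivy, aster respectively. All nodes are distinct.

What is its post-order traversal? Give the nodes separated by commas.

The first element of pre-order is the root; it splits in-order into left and right subtrees.
Root ivy: left subtree has 12 nodes {hop, teak, pear, lime, rose, plum, kale, ash, moss, mint, tulip, cedar}, right has 1 {aster}.
  Root pear: left subtree has 2 nodes {hop, teak}, right has 9 {lime, rose, plum, kale, ash, moss, mint, tulip, cedar}.
    Root teak: left subtree has 1 node {hop}, right has 0 { }.
    Root cedar: left subtree has 8 nodes {lime, rose, plum, kale, ash, moss, mint, tulip}, right has 0 { }.
      Root rose: left subtree has 1 node {lime}, right has 6 {plum, kale, ash, moss, mint, tulip}.
        Root kale: left subtree has 1 node {plum}, right has 4 {ash, moss, mint, tulip}.
          Root mint: left subtree has 2 nodes {ash, moss}, right has 1 {tulip}.
            Root moss: left subtree has 1 node {ash}, right has 0 { }.

hop, teak, lime, plum, ash, moss, tulip, mint, kale, rose, cedar, pear, aster, ivy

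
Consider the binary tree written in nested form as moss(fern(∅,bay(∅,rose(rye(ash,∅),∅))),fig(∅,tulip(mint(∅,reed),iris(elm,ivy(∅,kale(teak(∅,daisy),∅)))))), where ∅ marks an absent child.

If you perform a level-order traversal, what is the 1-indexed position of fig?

3

Level-order visits nodes level by level from the root, left to right within each level.
Level 0: moss
Level 1: fern, fig
Level 2: bay, tulip
Level 3: rose, mint, iris
Level 4: rye, reed, elm, ivy
Level 5: ash, kale
Level 6: teak
Level 7: daisy
Full level-order sequence: moss, fern, fig, bay, tulip, rose, mint, iris, rye, reed, elm, ivy, ash, kale, teak, daisy.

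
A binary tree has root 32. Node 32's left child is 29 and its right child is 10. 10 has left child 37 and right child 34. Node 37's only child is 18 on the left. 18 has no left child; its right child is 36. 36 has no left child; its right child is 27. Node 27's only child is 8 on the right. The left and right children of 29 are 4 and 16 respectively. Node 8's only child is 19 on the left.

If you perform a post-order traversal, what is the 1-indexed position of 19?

4

Post-order visits the left subtree, then the right subtree, then the node.
At 32: go left to 29.
  At 29: go left to 4.
    4 is a leaf — visit 4.
  At 29: go right to 16.
    16 is a leaf — visit 16.
  Visit 29.
At 32: go right to 10.
  At 10: go left to 37.
    At 37: go left to 18.
      At 18: no left child.
      At 18: go right to 36.
        At 36: no left child.
        At 36: go right to 27.
          At 27: no left child.
          At 27: go right to 8.
            At 8: go left to 19.
              19 is a leaf — visit 19.
            At 8: no right child.
            Visit 8.
          Visit 27.
        Visit 36.
      Visit 18.
    At 37: no right child.
    Visit 37.
  At 10: go right to 34.
    34 is a leaf — visit 34.
  Visit 10.
Visit 32.
Full post-order sequence: 4, 16, 29, 19, 8, 27, 36, 18, 37, 34, 10, 32.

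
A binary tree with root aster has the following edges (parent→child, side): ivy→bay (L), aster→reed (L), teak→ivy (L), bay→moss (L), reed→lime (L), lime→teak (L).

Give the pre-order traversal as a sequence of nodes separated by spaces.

Pre-order visits the node, then its left subtree, then its right subtree.
Visit aster.
At aster: go left to reed.
  Visit reed.
  At reed: go left to lime.
    Visit lime.
    At lime: go left to teak.
      Visit teak.
      At teak: go left to ivy.
        Visit ivy.
        At ivy: go left to bay.
          Visit bay.
          At bay: go left to moss.
            moss is a leaf — visit moss.
          At bay: no right child.
        At ivy: no right child.
      At teak: no right child.
    At lime: no right child.
  At reed: no right child.
At aster: no right child.

aster reed lime teak ivy bay moss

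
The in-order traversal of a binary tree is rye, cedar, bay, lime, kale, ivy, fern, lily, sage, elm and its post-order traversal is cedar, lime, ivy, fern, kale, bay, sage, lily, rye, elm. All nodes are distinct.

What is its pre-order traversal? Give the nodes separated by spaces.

elm rye lily bay cedar kale lime fern ivy sage

The last element of post-order is the root; it splits in-order into left and right subtrees.
Root elm: left subtree has 9 nodes {rye, cedar, bay, lime, kale, ivy, fern, lily, sage}, right has 0 { }.
  Root rye: left subtree has 0 nodes { }, right has 8 {cedar, bay, lime, kale, ivy, fern, lily, sage}.
    Root lily: left subtree has 6 nodes {cedar, bay, lime, kale, ivy, fern}, right has 1 {sage}.
      Root bay: left subtree has 1 node {cedar}, right has 4 {lime, kale, ivy, fern}.
        Root kale: left subtree has 1 node {lime}, right has 2 {ivy, fern}.
          Root fern: left subtree has 1 node {ivy}, right has 0 { }.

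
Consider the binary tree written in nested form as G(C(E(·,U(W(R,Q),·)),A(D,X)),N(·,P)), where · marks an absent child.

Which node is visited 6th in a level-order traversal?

P

Level-order visits nodes level by level from the root, left to right within each level.
Level 0: G
Level 1: C, N
Level 2: E, A, P
Level 3: U, D, X
Level 4: W
Level 5: R, Q
Full level-order sequence: G, C, N, E, A, P, U, D, X, W, R, Q.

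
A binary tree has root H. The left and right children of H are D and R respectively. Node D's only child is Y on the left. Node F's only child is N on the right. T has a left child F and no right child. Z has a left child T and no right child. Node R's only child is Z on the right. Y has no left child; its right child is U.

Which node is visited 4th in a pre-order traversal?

Pre-order visits the node, then its left subtree, then its right subtree.
Visit H.
At H: go left to D.
  Visit D.
  At D: go left to Y.
    Visit Y.
    At Y: no left child.
    At Y: go right to U.
      U is a leaf — visit U.
  At D: no right child.
At H: go right to R.
  Visit R.
  At R: no left child.
  At R: go right to Z.
    Visit Z.
    At Z: go left to T.
      Visit T.
      At T: go left to F.
        Visit F.
        At F: no left child.
        At F: go right to N.
          N is a leaf — visit N.
      At T: no right child.
    At Z: no right child.
Full pre-order sequence: H, D, Y, U, R, Z, T, F, N.

U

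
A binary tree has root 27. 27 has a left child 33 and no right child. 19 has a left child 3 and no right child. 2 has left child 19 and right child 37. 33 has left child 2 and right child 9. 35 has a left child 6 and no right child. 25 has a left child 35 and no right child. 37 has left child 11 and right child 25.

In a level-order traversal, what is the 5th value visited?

Level-order visits nodes level by level from the root, left to right within each level.
Level 0: 27
Level 1: 33
Level 2: 2, 9
Level 3: 19, 37
Level 4: 3, 11, 25
Level 5: 35
Level 6: 6
Full level-order sequence: 27, 33, 2, 9, 19, 37, 3, 11, 25, 35, 6.

19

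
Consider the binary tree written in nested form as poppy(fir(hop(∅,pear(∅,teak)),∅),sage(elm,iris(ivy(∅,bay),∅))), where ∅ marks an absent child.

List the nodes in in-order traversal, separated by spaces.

hop pear teak fir poppy elm sage ivy bay iris

In-order visits the left subtree, then the node, then the right subtree.
At poppy: go left to fir.
  At fir: go left to hop.
    At hop: no left child.
    Visit hop.
    At hop: go right to pear.
      At pear: no left child.
      Visit pear.
      At pear: go right to teak.
        teak is a leaf — visit teak.
  Visit fir.
  At fir: no right child.
Visit poppy.
At poppy: go right to sage.
  At sage: go left to elm.
    elm is a leaf — visit elm.
  Visit sage.
  At sage: go right to iris.
    At iris: go left to ivy.
      At ivy: no left child.
      Visit ivy.
      At ivy: go right to bay.
        bay is a leaf — visit bay.
    Visit iris.
    At iris: no right child.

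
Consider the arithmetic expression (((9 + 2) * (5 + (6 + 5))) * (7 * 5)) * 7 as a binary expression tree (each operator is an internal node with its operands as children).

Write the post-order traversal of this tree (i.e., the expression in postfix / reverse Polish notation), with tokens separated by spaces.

9 2 + 5 6 5 + + * 7 5 * * 7 *

Post-order on an expression tree gives postfix notation: for each operator, emit left operand, right operand, then the operator.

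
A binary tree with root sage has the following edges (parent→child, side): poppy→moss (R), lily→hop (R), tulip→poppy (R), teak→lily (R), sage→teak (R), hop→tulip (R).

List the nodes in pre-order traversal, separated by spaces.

sage teak lily hop tulip poppy moss

Pre-order visits the node, then its left subtree, then its right subtree.
Visit sage.
At sage: no left child.
At sage: go right to teak.
  Visit teak.
  At teak: no left child.
  At teak: go right to lily.
    Visit lily.
    At lily: no left child.
    At lily: go right to hop.
      Visit hop.
      At hop: no left child.
      At hop: go right to tulip.
        Visit tulip.
        At tulip: no left child.
        At tulip: go right to poppy.
          Visit poppy.
          At poppy: no left child.
          At poppy: go right to moss.
            moss is a leaf — visit moss.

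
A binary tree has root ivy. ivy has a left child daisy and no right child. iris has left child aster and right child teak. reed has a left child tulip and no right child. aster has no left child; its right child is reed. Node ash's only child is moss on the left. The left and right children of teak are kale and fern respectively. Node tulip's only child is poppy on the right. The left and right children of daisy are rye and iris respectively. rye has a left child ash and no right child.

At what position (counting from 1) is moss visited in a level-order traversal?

8

Level-order visits nodes level by level from the root, left to right within each level.
Level 0: ivy
Level 1: daisy
Level 2: rye, iris
Level 3: ash, aster, teak
Level 4: moss, reed, kale, fern
Level 5: tulip
Level 6: poppy
Full level-order sequence: ivy, daisy, rye, iris, ash, aster, teak, moss, reed, kale, fern, tulip, poppy.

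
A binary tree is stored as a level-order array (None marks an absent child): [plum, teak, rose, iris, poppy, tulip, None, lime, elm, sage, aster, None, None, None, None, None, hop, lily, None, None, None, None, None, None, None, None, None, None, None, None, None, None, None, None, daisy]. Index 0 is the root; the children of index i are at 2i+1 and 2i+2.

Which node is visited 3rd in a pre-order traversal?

Pre-order visits the node, then its left subtree, then its right subtree.
Visit plum.
At plum: go left to teak.
  Visit teak.
  At teak: go left to iris.
    Visit iris.
    At iris: go left to lime.
      Visit lime.
      At lime: no left child.
      At lime: go right to hop.
        Visit hop.
        At hop: no left child.
        At hop: go right to daisy.
          daisy is a leaf — visit daisy.
    At iris: go right to elm.
      Visit elm.
      At elm: go left to lily.
        lily is a leaf — visit lily.
      At elm: no right child.
  At teak: go right to poppy.
    Visit poppy.
    At poppy: go left to sage.
      sage is a leaf — visit sage.
    At poppy: go right to aster.
      aster is a leaf — visit aster.
At plum: go right to rose.
  Visit rose.
  At rose: go left to tulip.
    tulip is a leaf — visit tulip.
  At rose: no right child.
Full pre-order sequence: plum, teak, iris, lime, hop, daisy, elm, lily, poppy, sage, aster, rose, tulip.

iris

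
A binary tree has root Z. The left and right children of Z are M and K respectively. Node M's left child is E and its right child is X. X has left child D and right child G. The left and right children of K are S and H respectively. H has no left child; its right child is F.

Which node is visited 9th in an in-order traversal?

H

In-order visits the left subtree, then the node, then the right subtree.
At Z: go left to M.
  At M: go left to E.
    E is a leaf — visit E.
  Visit M.
  At M: go right to X.
    At X: go left to D.
      D is a leaf — visit D.
    Visit X.
    At X: go right to G.
      G is a leaf — visit G.
Visit Z.
At Z: go right to K.
  At K: go left to S.
    S is a leaf — visit S.
  Visit K.
  At K: go right to H.
    At H: no left child.
    Visit H.
    At H: go right to F.
      F is a leaf — visit F.
Full in-order sequence: E, M, D, X, G, Z, S, K, H, F.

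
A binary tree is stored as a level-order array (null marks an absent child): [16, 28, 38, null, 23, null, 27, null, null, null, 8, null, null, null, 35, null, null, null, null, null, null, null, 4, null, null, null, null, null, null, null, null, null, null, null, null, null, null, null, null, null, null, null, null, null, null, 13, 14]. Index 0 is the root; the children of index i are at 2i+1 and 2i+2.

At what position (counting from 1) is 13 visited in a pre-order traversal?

Pre-order visits the node, then its left subtree, then its right subtree.
Visit 16.
At 16: go left to 28.
  Visit 28.
  At 28: no left child.
  At 28: go right to 23.
    Visit 23.
    At 23: no left child.
    At 23: go right to 8.
      Visit 8.
      At 8: no left child.
      At 8: go right to 4.
        Visit 4.
        At 4: go left to 13.
          13 is a leaf — visit 13.
        At 4: go right to 14.
          14 is a leaf — visit 14.
At 16: go right to 38.
  Visit 38.
  At 38: no left child.
  At 38: go right to 27.
    Visit 27.
    At 27: no left child.
    At 27: go right to 35.
      35 is a leaf — visit 35.
Full pre-order sequence: 16, 28, 23, 8, 4, 13, 14, 38, 27, 35.

6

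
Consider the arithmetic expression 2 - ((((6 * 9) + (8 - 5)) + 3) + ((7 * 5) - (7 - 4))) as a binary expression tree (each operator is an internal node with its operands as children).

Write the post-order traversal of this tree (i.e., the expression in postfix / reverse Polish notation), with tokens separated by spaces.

Post-order on an expression tree gives postfix notation: for each operator, emit left operand, right operand, then the operator.

2 6 9 * 8 5 - + 3 + 7 5 * 7 4 - - + -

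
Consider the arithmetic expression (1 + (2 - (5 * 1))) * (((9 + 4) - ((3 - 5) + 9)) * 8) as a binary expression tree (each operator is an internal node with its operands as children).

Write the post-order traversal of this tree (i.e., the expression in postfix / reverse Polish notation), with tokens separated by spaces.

1 2 5 1 * - + 9 4 + 3 5 - 9 + - 8 * *

Post-order on an expression tree gives postfix notation: for each operator, emit left operand, right operand, then the operator.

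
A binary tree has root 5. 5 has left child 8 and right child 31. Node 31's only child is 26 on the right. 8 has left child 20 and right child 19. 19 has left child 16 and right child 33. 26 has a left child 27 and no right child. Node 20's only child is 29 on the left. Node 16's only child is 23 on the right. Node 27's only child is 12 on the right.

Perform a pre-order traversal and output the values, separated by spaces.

Pre-order visits the node, then its left subtree, then its right subtree.
Visit 5.
At 5: go left to 8.
  Visit 8.
  At 8: go left to 20.
    Visit 20.
    At 20: go left to 29.
      29 is a leaf — visit 29.
    At 20: no right child.
  At 8: go right to 19.
    Visit 19.
    At 19: go left to 16.
      Visit 16.
      At 16: no left child.
      At 16: go right to 23.
        23 is a leaf — visit 23.
    At 19: go right to 33.
      33 is a leaf — visit 33.
At 5: go right to 31.
  Visit 31.
  At 31: no left child.
  At 31: go right to 26.
    Visit 26.
    At 26: go left to 27.
      Visit 27.
      At 27: no left child.
      At 27: go right to 12.
        12 is a leaf — visit 12.
    At 26: no right child.

5 8 20 29 19 16 23 33 31 26 27 12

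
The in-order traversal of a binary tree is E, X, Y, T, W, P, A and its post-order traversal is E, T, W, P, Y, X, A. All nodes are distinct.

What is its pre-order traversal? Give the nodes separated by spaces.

A X E Y P W T

The last element of post-order is the root; it splits in-order into left and right subtrees.
Root A: left subtree has 6 nodes {E, X, Y, T, W, P}, right has 0 { }.
  Root X: left subtree has 1 node {E}, right has 4 {Y, T, W, P}.
    Root Y: left subtree has 0 nodes { }, right has 3 {T, W, P}.
      Root P: left subtree has 2 nodes {T, W}, right has 0 { }.
        Root W: left subtree has 1 node {T}, right has 0 { }.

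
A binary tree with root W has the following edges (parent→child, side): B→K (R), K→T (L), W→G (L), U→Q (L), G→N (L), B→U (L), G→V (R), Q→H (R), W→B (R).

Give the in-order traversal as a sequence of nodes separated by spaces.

N G V W Q H U B T K

In-order visits the left subtree, then the node, then the right subtree.
At W: go left to G.
  At G: go left to N.
    N is a leaf — visit N.
  Visit G.
  At G: go right to V.
    V is a leaf — visit V.
Visit W.
At W: go right to B.
  At B: go left to U.
    At U: go left to Q.
      At Q: no left child.
      Visit Q.
      At Q: go right to H.
        H is a leaf — visit H.
    Visit U.
    At U: no right child.
  Visit B.
  At B: go right to K.
    At K: go left to T.
      T is a leaf — visit T.
    Visit K.
    At K: no right child.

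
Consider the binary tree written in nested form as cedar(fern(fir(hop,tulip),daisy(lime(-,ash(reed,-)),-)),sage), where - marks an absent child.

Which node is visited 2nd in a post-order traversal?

Post-order visits the left subtree, then the right subtree, then the node.
At cedar: go left to fern.
  At fern: go left to fir.
    At fir: go left to hop.
      hop is a leaf — visit hop.
    At fir: go right to tulip.
      tulip is a leaf — visit tulip.
    Visit fir.
  At fern: go right to daisy.
    At daisy: go left to lime.
      At lime: no left child.
      At lime: go right to ash.
        At ash: go left to reed.
          reed is a leaf — visit reed.
        At ash: no right child.
        Visit ash.
      Visit lime.
    At daisy: no right child.
    Visit daisy.
  Visit fern.
At cedar: go right to sage.
  sage is a leaf — visit sage.
Visit cedar.
Full post-order sequence: hop, tulip, fir, reed, ash, lime, daisy, fern, sage, cedar.

tulip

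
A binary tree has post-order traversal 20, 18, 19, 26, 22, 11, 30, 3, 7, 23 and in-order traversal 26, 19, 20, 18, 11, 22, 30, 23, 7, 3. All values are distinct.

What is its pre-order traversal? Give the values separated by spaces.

The last element of post-order is the root; it splits in-order into left and right subtrees.
Root 23: left subtree has 7 nodes {26, 19, 20, 18, 11, 22, 30}, right has 2 {7, 3}.
  Root 30: left subtree has 6 nodes {26, 19, 20, 18, 11, 22}, right has 0 { }.
    Root 11: left subtree has 4 nodes {26, 19, 20, 18}, right has 1 {22}.
      Root 26: left subtree has 0 nodes { }, right has 3 {19, 20, 18}.
        Root 19: left subtree has 0 nodes { }, right has 2 {20, 18}.
          Root 18: left subtree has 1 node {20}, right has 0 { }.
  Root 7: left subtree has 0 nodes { }, right has 1 {3}.

23 30 11 26 19 18 20 22 7 3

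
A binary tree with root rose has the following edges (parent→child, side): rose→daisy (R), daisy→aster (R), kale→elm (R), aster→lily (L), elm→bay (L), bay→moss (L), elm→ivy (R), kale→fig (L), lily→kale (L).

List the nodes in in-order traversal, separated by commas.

rose, daisy, fig, kale, moss, bay, elm, ivy, lily, aster

In-order visits the left subtree, then the node, then the right subtree.
At rose: no left child.
Visit rose.
At rose: go right to daisy.
  At daisy: no left child.
  Visit daisy.
  At daisy: go right to aster.
    At aster: go left to lily.
      At lily: go left to kale.
        At kale: go left to fig.
          fig is a leaf — visit fig.
        Visit kale.
        At kale: go right to elm.
          At elm: go left to bay.
            At bay: go left to moss.
              moss is a leaf — visit moss.
            Visit bay.
            At bay: no right child.
          Visit elm.
          At elm: go right to ivy.
            ivy is a leaf — visit ivy.
      Visit lily.
      At lily: no right child.
    Visit aster.
    At aster: no right child.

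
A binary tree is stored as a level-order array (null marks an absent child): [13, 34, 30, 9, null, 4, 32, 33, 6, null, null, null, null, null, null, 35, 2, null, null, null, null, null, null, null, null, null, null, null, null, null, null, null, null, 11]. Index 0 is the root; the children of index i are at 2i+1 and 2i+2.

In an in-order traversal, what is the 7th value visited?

34

In-order visits the left subtree, then the node, then the right subtree.
At 13: go left to 34.
  At 34: go left to 9.
    At 9: go left to 33.
      At 33: go left to 35.
        35 is a leaf — visit 35.
      Visit 33.
      At 33: go right to 2.
        At 2: go left to 11.
          11 is a leaf — visit 11.
        Visit 2.
        At 2: no right child.
    Visit 9.
    At 9: go right to 6.
      6 is a leaf — visit 6.
  Visit 34.
  At 34: no right child.
Visit 13.
At 13: go right to 30.
  At 30: go left to 4.
    4 is a leaf — visit 4.
  Visit 30.
  At 30: go right to 32.
    32 is a leaf — visit 32.
Full in-order sequence: 35, 33, 11, 2, 9, 6, 34, 13, 4, 30, 32.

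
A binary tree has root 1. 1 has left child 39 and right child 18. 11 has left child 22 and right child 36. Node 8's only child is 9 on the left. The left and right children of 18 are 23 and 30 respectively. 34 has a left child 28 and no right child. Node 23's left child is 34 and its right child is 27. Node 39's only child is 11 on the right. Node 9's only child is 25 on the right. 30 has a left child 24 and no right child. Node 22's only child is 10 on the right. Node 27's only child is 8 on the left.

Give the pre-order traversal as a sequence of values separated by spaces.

Pre-order visits the node, then its left subtree, then its right subtree.
Visit 1.
At 1: go left to 39.
  Visit 39.
  At 39: no left child.
  At 39: go right to 11.
    Visit 11.
    At 11: go left to 22.
      Visit 22.
      At 22: no left child.
      At 22: go right to 10.
        10 is a leaf — visit 10.
    At 11: go right to 36.
      36 is a leaf — visit 36.
At 1: go right to 18.
  Visit 18.
  At 18: go left to 23.
    Visit 23.
    At 23: go left to 34.
      Visit 34.
      At 34: go left to 28.
        28 is a leaf — visit 28.
      At 34: no right child.
    At 23: go right to 27.
      Visit 27.
      At 27: go left to 8.
        Visit 8.
        At 8: go left to 9.
          Visit 9.
          At 9: no left child.
          At 9: go right to 25.
            25 is a leaf — visit 25.
        At 8: no right child.
      At 27: no right child.
  At 18: go right to 30.
    Visit 30.
    At 30: go left to 24.
      24 is a leaf — visit 24.
    At 30: no right child.

1 39 11 22 10 36 18 23 34 28 27 8 9 25 30 24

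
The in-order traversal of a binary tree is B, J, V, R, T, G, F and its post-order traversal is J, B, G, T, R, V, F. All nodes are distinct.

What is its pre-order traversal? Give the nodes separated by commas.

The last element of post-order is the root; it splits in-order into left and right subtrees.
Root F: left subtree has 6 nodes {B, J, V, R, T, G}, right has 0 { }.
  Root V: left subtree has 2 nodes {B, J}, right has 3 {R, T, G}.
    Root B: left subtree has 0 nodes { }, right has 1 {J}.
    Root R: left subtree has 0 nodes { }, right has 2 {T, G}.
      Root T: left subtree has 0 nodes { }, right has 1 {G}.

F, V, B, J, R, T, G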